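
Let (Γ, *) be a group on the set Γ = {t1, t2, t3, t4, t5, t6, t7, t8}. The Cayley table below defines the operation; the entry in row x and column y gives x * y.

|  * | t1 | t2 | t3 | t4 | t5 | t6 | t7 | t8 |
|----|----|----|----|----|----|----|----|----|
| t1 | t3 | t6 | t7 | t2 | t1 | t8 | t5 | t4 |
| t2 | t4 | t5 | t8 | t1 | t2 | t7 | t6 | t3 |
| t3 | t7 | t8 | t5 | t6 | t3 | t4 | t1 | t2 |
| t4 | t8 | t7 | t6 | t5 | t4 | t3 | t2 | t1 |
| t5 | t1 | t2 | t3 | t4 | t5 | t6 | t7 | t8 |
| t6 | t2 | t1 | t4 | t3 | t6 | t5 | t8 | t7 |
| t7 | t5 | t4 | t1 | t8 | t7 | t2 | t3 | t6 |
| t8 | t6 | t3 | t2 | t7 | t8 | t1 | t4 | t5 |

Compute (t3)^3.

t3^1 = t3
t3^2 = t3 * t3 = t5
t3^3 = t5 * t3 = t3

t3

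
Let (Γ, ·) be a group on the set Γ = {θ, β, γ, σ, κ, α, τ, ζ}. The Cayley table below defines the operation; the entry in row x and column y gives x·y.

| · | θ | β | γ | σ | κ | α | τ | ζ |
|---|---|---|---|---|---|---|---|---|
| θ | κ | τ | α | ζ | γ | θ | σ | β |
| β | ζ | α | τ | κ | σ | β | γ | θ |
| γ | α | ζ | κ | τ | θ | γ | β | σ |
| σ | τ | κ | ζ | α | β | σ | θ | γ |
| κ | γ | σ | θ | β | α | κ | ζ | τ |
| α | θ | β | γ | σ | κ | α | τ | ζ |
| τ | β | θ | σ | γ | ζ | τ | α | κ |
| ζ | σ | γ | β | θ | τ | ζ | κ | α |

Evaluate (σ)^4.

α

σ^1 = σ
σ^2 = σ·σ = α
σ^3 = α·σ = σ
σ^4 = σ·σ = α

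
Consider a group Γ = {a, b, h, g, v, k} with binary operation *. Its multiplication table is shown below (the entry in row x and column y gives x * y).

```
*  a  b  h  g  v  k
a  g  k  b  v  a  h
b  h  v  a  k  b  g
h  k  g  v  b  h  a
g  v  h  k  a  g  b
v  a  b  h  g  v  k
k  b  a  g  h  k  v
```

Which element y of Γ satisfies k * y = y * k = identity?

First locate the identity: row v matches the header, so v is the identity.
Scan row k for v: k * k = v. Hence k^(-1) = k.

k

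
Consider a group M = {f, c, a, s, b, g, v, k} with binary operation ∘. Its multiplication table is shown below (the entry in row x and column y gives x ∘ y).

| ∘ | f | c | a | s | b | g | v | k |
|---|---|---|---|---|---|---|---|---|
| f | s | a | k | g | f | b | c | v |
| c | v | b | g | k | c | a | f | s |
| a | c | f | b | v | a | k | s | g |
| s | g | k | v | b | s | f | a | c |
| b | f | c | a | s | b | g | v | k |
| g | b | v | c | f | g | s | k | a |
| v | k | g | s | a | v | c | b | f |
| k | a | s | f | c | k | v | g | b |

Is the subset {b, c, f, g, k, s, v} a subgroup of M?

g ∘ k = a, which is not in {b, c, f, g, k, s, v}.
The subset is not closed under ∘, so it is not a subgroup.

No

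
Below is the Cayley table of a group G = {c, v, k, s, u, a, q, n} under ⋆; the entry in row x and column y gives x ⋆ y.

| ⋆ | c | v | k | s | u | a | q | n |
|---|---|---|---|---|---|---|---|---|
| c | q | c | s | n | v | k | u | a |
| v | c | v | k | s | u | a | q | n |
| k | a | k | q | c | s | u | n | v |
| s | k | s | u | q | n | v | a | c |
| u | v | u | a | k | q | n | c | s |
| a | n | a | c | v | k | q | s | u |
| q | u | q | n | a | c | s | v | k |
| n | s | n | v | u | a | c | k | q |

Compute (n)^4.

v

n^1 = n
n^2 = n ⋆ n = q
n^3 = q ⋆ n = k
n^4 = k ⋆ n = v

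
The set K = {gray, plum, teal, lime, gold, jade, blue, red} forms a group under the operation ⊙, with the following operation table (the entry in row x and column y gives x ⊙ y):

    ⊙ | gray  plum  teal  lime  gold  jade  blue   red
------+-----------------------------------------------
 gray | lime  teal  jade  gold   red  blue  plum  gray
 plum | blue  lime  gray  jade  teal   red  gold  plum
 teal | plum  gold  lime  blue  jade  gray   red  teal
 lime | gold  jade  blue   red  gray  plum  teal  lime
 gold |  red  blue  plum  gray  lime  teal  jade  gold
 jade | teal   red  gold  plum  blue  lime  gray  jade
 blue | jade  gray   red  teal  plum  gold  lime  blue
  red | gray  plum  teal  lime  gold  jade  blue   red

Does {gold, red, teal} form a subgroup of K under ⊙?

No

teal ⊙ teal = lime, which is not in {gold, red, teal}.
The subset is not closed under ⊙, so it is not a subgroup.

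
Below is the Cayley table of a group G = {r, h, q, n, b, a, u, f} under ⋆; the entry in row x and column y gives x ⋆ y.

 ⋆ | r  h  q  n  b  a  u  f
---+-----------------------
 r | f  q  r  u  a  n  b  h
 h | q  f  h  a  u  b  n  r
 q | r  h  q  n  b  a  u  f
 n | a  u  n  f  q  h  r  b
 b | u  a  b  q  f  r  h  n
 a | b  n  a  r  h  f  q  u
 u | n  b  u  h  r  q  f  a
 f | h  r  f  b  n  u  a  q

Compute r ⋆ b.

a

Read row r, column b: r ⋆ b = a.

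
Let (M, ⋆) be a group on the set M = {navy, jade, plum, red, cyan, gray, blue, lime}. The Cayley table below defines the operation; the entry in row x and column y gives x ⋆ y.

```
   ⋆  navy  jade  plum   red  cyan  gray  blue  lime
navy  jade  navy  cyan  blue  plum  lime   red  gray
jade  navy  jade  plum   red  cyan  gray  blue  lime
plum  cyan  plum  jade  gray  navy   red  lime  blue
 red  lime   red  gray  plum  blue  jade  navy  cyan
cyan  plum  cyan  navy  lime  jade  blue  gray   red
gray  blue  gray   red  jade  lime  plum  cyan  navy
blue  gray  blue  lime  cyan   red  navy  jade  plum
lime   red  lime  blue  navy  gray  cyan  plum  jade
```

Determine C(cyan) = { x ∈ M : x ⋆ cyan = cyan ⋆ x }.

Compare row cyan with column cyan entry by entry.
navy ⋆ cyan = plum = cyan ⋆ navy, so navy commutes with cyan.
red ⋆ cyan = blue but cyan ⋆ red = lime, so red does not.
Collecting the elements that commute with cyan: C(cyan) = {cyan, jade, navy, plum}.

{cyan, jade, navy, plum}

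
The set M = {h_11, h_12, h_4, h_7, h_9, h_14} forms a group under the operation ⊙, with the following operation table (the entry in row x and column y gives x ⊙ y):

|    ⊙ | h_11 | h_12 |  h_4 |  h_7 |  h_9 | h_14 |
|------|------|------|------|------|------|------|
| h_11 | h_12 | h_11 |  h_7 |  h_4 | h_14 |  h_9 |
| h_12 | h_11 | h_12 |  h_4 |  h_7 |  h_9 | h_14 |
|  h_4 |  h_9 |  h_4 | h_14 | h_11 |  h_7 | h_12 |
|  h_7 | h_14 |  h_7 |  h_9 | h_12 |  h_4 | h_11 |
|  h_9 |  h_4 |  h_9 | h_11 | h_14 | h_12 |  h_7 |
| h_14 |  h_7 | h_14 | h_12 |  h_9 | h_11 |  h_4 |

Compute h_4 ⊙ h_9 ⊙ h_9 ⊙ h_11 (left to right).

h_4 ⊙ h_9 = h_7
h_7 ⊙ h_9 = h_4
h_4 ⊙ h_11 = h_9
(Structurally, M here is isomorphic to the symmetric group S_3.)

h_9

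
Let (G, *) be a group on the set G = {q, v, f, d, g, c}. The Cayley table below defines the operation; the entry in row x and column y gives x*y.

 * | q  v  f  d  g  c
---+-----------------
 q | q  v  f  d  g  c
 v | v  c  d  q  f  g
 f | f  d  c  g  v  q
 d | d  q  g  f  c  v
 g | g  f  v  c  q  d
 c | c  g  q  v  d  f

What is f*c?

Read row f, column c: f*c = q.
(Structurally, G here is isomorphic to the cyclic group Z_6.)

q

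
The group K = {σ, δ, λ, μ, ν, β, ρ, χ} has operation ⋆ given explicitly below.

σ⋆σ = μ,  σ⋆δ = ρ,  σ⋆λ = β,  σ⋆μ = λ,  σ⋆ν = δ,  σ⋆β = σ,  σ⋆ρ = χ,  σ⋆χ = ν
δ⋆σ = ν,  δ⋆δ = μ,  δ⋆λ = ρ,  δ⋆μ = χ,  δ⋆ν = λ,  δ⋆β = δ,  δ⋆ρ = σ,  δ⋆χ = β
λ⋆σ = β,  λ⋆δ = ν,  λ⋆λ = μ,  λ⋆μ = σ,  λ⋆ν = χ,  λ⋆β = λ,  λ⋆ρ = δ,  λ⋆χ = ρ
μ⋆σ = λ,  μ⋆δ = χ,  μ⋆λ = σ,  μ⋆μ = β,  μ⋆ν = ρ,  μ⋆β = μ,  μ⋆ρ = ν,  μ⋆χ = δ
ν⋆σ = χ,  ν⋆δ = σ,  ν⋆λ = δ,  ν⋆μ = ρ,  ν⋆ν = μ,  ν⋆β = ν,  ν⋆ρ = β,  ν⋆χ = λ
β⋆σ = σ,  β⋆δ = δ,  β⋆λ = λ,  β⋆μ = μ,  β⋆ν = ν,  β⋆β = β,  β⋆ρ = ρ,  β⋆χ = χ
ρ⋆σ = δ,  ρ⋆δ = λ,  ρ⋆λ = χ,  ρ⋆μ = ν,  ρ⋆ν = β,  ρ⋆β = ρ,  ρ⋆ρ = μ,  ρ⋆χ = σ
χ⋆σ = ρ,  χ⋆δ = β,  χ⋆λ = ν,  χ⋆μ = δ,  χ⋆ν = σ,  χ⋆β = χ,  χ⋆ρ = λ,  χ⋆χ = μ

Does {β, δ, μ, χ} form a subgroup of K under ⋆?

Yes

{β, δ, μ, χ} contains the identity β.
Checking products: every product of two elements of {β, δ, μ, χ} (read from the table) lies in {β, δ, μ, χ}, so the set is closed.
In a finite group, a nonempty closed subset is a subgroup. So {β, δ, μ, χ} ≤ K.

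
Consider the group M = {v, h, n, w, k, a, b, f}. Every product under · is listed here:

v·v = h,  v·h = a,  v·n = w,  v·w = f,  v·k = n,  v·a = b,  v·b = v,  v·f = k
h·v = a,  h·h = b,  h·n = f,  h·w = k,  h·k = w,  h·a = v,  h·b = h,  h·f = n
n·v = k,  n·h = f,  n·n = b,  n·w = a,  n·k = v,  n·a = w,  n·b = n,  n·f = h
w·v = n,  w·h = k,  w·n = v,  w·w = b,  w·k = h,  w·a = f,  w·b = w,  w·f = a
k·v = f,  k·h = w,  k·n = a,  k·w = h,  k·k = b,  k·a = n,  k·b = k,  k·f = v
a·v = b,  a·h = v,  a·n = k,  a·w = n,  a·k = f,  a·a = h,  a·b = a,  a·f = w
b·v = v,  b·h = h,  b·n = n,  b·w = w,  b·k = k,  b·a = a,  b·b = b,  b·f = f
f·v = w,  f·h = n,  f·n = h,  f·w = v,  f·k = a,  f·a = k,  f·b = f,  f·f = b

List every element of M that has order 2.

Identity is b. Compute the order of each non-identity element by repeated multiplication:
  v: v → h → a → b  (order 4)
  h: h → b  (order 2)
  n: n → b  (order 2)
  w: w → b  (order 2)
  k: k → b  (order 2)
  a: a → h → v → b  (order 4)
  f: f → b  (order 2)
Elements of order 2: {f, h, k, n, w}.

{f, h, k, n, w}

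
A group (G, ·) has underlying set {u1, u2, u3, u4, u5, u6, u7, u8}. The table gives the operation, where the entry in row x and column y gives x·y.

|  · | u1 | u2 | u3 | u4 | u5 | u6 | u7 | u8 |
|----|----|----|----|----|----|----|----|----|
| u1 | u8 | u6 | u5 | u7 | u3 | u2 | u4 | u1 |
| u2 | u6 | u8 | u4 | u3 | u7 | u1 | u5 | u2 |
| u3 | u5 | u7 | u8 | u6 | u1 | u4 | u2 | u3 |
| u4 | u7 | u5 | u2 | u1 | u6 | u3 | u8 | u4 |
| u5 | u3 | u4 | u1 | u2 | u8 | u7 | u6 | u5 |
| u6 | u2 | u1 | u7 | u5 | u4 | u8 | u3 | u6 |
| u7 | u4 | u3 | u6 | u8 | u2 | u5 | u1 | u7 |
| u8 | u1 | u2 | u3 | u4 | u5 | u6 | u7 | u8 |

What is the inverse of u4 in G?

u7

First locate the identity: row u8 matches the header, so u8 is the identity.
Scan row u4 for u8: u4·u7 = u8. Hence u4^(-1) = u7.
(Structurally, G here is isomorphic to the dihedral group D_4.)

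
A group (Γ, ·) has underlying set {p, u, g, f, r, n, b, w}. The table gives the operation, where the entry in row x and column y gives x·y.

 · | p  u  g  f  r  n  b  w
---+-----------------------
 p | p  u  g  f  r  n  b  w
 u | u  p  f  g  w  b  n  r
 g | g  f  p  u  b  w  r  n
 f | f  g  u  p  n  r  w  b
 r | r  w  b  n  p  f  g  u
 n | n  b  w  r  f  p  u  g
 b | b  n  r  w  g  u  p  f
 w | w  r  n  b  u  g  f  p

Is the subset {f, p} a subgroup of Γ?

Yes

{f, p} contains the identity p.
Checking products: every product of two elements of {f, p} (read from the table) lies in {f, p}, so the set is closed.
In a finite group, a nonempty closed subset is a subgroup. So {f, p} ≤ Γ.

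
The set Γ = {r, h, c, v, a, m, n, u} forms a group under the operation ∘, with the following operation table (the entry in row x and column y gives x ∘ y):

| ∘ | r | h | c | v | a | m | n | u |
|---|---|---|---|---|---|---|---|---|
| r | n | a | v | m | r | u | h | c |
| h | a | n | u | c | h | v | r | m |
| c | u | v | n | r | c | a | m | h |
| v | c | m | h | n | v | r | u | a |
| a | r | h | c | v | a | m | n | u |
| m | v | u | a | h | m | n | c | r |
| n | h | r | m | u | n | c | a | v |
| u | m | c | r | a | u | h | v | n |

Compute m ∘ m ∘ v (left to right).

m ∘ m = n
n ∘ v = u

u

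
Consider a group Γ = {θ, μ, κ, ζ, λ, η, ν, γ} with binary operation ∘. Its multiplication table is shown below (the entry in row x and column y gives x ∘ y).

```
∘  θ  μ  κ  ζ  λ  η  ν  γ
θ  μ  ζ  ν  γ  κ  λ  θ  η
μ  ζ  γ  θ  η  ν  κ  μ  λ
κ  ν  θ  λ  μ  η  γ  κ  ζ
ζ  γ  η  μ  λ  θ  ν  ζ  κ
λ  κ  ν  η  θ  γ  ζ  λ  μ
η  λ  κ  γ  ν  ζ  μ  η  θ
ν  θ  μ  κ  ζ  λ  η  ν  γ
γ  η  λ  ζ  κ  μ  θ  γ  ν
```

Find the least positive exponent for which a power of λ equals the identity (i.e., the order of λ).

4

The identity element is ν (its row matches the header).
λ^1 = λ
λ^2 = λ ∘ λ = γ
λ^3 = γ ∘ λ = μ
λ^4 = μ ∘ λ = ν
The first power of λ equal to the identity is λ^4, so ord(λ) = 4.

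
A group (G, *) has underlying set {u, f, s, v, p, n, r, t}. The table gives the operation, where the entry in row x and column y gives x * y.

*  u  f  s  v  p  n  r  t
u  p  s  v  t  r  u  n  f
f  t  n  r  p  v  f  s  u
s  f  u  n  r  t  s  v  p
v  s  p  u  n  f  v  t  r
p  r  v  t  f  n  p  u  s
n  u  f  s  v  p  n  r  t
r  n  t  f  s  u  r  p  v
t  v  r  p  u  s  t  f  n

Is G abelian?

No

u * f = s but f * u = t.
Since u and f do not commute, G is not abelian.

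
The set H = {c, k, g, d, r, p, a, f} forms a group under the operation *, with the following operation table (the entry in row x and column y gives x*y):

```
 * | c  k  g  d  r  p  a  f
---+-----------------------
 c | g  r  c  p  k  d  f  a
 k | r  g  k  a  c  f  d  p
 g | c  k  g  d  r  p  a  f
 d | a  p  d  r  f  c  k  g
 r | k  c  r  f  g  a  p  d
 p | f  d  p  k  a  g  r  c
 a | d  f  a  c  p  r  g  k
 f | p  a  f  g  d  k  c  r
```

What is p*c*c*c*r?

p*c = f
f*c = p
p*c = f
f*r = d

d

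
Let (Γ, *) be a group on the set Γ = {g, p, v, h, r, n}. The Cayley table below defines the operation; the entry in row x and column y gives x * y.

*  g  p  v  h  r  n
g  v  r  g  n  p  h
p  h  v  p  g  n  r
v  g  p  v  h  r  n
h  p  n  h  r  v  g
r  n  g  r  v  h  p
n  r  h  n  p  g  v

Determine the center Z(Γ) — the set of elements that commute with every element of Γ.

An element z is central iff its row equals its column in the table.
For r: r * n = p ≠ g = n * r, so r ∉ Z.
Checking each element this way leaves Z(Γ) = {v}.

{v}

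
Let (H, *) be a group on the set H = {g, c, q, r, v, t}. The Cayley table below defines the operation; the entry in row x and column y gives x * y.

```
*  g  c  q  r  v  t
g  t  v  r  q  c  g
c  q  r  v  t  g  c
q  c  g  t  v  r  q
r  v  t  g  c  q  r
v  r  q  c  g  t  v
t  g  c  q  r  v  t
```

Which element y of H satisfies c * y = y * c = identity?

First locate the identity: row t matches the header, so t is the identity.
Scan row c for t: c * r = t. Hence c^(-1) = r.

r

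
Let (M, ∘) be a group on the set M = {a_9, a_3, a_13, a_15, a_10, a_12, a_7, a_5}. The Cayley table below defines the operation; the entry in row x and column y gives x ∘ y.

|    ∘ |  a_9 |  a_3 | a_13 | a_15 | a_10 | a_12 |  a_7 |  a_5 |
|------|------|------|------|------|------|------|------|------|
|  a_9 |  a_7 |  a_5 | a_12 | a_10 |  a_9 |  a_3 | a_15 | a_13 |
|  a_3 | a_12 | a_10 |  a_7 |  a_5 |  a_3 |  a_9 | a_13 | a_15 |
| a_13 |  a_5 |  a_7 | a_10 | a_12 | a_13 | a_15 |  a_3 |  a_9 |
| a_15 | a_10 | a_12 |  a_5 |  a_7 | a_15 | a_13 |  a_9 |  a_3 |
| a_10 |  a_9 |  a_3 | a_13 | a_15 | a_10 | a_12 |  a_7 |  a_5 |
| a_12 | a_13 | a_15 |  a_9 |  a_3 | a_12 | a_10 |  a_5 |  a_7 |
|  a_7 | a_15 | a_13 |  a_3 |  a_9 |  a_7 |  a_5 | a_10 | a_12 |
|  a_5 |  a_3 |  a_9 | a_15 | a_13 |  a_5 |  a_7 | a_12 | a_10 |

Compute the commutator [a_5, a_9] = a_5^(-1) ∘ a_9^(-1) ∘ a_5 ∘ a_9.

Identity is a_10; from the table a_5^(-1) = a_5 and a_9^(-1) = a_15.
a_5 ∘ a_15 = a_13
a_13 ∘ a_5 = a_9
a_9 ∘ a_9 = a_7

a_7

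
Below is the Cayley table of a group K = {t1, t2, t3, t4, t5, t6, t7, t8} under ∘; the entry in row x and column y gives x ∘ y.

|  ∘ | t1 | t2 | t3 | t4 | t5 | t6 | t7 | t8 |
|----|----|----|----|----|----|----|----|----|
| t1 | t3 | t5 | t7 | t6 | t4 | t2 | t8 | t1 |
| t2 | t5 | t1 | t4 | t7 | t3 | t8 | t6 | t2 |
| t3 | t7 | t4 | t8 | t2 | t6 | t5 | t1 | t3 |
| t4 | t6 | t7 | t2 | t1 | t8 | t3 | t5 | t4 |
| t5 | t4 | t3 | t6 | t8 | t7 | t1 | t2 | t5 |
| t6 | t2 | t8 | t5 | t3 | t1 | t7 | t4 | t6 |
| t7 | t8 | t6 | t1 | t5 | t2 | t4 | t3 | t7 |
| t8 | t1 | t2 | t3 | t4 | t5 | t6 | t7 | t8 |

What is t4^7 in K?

t5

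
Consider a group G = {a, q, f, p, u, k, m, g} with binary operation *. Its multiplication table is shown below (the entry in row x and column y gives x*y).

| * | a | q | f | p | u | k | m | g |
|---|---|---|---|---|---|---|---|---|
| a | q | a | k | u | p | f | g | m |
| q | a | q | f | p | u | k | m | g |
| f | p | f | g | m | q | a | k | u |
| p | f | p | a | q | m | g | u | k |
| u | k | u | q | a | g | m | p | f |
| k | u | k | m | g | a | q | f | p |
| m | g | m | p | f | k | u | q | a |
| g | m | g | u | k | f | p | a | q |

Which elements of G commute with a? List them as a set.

Compare row a with column a entry by entry.
g*a = m = a*g, so g commutes with a.
f*a = p but a*f = k, so f does not.
Collecting the elements that commute with a: C(a) = {a, g, m, q}.

{a, g, m, q}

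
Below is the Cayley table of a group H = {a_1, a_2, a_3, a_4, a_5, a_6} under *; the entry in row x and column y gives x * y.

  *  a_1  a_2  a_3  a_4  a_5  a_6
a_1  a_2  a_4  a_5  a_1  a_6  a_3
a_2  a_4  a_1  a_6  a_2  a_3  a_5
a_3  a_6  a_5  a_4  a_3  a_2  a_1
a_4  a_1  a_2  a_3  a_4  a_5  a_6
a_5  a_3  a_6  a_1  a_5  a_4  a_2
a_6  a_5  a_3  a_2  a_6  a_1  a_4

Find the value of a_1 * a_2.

Read row a_1, column a_2: a_1 * a_2 = a_4.
(Structurally, H here is isomorphic to the symmetric group S_3.)

a_4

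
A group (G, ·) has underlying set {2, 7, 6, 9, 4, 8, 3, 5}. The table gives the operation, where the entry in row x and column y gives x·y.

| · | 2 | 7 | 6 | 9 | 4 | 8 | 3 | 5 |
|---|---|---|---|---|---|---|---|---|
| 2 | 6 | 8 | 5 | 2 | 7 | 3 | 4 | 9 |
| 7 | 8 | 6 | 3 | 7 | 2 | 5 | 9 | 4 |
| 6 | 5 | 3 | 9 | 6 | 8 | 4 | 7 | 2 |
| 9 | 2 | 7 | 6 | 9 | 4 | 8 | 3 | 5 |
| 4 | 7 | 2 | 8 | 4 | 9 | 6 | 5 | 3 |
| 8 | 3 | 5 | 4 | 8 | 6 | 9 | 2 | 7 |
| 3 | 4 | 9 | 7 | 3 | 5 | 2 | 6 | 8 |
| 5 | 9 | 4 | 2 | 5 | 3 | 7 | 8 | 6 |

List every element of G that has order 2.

Identity is 9. Compute the order of each non-identity element by repeated multiplication:
  2: 2 → 6 → 5 → 9  (order 4)
  7: 7 → 6 → 3 → 9  (order 4)
  6: 6 → 9  (order 2)
  4: 4 → 9  (order 2)
  8: 8 → 9  (order 2)
  3: 3 → 6 → 7 → 9  (order 4)
  5: 5 → 6 → 2 → 9  (order 4)
Elements of order 2: {4, 6, 8}.

{4, 6, 8}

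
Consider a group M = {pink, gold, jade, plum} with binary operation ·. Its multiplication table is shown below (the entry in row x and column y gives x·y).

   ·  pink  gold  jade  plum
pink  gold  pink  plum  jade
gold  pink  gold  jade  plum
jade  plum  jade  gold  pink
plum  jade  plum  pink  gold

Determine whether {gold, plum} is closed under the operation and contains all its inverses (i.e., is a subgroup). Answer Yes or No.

Yes

{gold, plum} contains the identity gold.
Checking products: every product of two elements of {gold, plum} (read from the table) lies in {gold, plum}, so the set is closed.
In a finite group, a nonempty closed subset is a subgroup. So {gold, plum} ≤ M.
(Structurally, M here is isomorphic to the Klein four-group V_4.)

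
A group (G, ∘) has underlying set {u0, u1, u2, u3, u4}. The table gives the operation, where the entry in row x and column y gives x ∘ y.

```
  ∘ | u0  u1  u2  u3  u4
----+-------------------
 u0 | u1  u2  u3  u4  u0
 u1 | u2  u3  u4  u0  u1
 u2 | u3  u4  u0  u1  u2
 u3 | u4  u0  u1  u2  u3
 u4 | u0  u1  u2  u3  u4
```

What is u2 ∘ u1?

Read row u2, column u1: u2 ∘ u1 = u4.

u4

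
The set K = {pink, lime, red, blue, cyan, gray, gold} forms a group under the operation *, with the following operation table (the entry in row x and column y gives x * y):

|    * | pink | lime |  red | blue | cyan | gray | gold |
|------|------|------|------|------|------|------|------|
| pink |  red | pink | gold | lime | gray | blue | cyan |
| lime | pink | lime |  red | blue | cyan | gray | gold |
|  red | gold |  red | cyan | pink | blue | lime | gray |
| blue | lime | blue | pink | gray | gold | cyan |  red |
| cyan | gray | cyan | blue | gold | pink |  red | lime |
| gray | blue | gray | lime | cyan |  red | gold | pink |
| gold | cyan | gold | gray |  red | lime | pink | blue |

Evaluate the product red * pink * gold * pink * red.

red * pink = gold
gold * gold = blue
blue * pink = lime
lime * red = red

red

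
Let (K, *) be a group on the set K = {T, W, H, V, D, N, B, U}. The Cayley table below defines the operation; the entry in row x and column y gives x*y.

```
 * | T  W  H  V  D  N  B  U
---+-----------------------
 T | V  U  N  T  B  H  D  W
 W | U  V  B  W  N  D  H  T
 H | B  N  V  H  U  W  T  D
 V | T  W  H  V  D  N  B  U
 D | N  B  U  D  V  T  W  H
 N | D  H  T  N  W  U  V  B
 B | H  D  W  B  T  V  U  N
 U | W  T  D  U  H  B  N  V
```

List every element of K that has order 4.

Identity is V. Compute the order of each non-identity element by repeated multiplication:
  T: T → V  (order 2)
  W: W → V  (order 2)
  H: H → V  (order 2)
  D: D → V  (order 2)
  N: N → U → B → V  (order 4)
  B: B → U → N → V  (order 4)
  U: U → V  (order 2)
Elements of order 4: {B, N}.
(Structurally, K here is isomorphic to the dihedral group D_4.)

{B, N}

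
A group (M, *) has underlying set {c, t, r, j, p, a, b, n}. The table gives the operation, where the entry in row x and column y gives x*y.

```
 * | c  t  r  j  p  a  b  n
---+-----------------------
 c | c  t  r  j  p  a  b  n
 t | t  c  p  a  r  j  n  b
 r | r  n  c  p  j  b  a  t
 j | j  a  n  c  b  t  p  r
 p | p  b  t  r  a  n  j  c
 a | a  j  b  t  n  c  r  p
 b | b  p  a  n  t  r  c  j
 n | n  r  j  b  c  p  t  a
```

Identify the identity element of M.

The identity e satisfies e*x = x for all x, so its row in the table reproduces the column headers.
Row c reads: c, t, r, j, p, a, b, n — exactly the header order. So c is the identity.

c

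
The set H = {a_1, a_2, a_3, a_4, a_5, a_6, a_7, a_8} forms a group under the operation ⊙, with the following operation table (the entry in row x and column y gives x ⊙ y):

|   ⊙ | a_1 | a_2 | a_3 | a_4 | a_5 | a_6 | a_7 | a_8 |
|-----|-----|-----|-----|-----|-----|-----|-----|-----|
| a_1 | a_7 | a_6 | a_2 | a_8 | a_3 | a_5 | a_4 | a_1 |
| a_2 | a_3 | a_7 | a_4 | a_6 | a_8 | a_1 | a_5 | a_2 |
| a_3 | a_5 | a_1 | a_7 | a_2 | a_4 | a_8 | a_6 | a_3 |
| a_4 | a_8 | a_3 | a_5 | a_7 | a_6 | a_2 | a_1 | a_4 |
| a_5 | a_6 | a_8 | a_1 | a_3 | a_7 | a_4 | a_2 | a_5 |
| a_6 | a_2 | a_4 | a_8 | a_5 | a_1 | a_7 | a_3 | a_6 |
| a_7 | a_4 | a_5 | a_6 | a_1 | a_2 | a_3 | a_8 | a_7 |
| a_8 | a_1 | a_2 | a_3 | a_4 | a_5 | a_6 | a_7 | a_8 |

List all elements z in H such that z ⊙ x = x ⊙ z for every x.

An element z is central iff its row equals its column in the table.
For a_5: a_5 ⊙ a_6 = a_4 ≠ a_1 = a_6 ⊙ a_5, so a_5 ∉ Z.
Checking each element this way leaves Z(H) = {a_7, a_8}.

{a_7, a_8}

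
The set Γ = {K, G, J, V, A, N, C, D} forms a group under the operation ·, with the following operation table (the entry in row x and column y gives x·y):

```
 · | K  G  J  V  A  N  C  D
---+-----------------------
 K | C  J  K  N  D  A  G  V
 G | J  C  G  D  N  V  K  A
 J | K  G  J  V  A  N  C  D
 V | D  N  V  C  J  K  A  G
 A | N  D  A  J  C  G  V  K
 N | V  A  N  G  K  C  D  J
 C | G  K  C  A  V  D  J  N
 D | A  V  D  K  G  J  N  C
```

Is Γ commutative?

V·G = N but G·V = D.
Since V and G do not commute, Γ is not abelian.

No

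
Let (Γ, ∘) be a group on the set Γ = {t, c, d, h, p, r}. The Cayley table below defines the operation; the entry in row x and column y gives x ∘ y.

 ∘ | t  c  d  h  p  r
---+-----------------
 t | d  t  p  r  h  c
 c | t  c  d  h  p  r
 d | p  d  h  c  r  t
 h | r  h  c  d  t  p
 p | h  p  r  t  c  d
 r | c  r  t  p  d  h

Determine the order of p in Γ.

2

The identity element is c (its row matches the header).
p^1 = p
p^2 = p ∘ p = c
The first power of p equal to the identity is p^2, so ord(p) = 2.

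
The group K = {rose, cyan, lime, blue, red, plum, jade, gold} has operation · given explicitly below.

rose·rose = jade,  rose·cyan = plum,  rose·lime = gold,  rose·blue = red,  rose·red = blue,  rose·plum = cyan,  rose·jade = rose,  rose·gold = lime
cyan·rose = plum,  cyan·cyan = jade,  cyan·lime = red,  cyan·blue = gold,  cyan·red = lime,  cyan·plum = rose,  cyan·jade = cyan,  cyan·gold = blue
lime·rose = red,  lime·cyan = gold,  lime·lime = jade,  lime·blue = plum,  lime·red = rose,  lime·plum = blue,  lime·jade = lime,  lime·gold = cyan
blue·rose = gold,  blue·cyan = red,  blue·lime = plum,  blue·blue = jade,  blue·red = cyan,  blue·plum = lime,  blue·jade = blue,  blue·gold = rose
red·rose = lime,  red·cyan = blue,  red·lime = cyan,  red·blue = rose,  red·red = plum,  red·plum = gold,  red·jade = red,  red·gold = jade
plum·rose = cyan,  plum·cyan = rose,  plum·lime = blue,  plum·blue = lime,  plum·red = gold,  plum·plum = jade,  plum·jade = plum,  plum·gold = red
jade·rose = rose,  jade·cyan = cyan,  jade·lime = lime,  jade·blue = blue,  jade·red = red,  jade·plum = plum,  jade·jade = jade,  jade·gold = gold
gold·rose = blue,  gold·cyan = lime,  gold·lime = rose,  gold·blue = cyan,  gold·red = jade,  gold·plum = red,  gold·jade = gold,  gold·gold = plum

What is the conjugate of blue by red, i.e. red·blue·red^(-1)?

The identity is jade. In row red, the entry jade sits in column gold, so red^(-1) = gold.
red·blue = rose
rose·gold = lime

lime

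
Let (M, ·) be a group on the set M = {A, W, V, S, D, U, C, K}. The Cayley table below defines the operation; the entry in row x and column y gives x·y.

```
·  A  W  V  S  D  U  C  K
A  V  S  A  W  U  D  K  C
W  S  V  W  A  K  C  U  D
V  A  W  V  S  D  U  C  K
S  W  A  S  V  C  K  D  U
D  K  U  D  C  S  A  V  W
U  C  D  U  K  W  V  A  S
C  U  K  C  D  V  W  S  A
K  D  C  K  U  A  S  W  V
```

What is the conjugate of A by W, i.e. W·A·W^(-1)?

A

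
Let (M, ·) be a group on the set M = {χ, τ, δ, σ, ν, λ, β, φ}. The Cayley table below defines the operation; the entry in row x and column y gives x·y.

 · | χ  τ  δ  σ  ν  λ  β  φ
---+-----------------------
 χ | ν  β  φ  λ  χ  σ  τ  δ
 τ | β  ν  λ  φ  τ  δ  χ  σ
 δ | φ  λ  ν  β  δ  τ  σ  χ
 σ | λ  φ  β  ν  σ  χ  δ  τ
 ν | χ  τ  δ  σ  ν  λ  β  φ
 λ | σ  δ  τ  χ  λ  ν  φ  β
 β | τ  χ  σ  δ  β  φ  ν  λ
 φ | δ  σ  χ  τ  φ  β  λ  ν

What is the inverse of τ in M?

τ

First locate the identity: row ν matches the header, so ν is the identity.
Scan row τ for ν: τ·τ = ν. Hence τ^(-1) = τ.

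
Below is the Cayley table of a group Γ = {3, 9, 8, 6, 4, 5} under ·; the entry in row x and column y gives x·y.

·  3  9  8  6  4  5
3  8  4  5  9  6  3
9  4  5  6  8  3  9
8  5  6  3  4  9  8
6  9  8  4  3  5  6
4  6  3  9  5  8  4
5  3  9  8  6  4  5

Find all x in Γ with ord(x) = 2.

Identity is 5. Compute the order of each non-identity element by repeated multiplication:
  3: 3 → 8 → 5  (order 3)
  9: 9 → 5  (order 2)
  8: 8 → 3 → 5  (order 3)
  6: 6 → 3 → 9 → 8 → 4 → 5  (order 6)
  4: 4 → 8 → 9 → 3 → 6 → 5  (order 6)
Elements of order 2: {9}.

{9}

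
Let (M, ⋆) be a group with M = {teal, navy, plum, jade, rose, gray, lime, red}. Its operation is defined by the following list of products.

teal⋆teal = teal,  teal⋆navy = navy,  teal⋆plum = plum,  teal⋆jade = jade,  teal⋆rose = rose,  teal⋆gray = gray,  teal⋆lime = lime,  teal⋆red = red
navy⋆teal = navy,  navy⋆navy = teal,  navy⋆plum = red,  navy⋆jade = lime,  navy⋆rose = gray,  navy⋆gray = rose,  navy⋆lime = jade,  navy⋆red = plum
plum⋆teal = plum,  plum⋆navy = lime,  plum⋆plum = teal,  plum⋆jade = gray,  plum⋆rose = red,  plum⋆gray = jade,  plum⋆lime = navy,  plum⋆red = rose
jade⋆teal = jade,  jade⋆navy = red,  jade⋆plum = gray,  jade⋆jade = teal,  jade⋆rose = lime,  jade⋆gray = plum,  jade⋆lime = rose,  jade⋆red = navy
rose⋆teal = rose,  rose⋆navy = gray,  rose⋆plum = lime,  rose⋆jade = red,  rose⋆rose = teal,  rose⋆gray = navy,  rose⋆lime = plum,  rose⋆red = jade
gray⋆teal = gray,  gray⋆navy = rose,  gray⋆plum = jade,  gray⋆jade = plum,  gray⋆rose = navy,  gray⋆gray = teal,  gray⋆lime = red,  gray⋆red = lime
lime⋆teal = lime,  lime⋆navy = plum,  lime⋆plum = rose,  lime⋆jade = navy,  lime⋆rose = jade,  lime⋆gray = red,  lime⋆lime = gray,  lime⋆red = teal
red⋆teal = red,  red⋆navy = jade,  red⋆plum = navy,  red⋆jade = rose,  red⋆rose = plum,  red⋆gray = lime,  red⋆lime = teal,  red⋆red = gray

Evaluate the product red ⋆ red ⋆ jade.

plum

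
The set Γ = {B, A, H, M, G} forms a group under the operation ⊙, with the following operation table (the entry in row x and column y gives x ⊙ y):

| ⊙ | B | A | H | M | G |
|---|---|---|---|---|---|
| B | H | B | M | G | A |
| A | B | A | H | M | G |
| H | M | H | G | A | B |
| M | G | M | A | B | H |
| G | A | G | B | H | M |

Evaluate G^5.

G^1 = G
G^2 = G ⊙ G = M
G^3 = M ⊙ G = H
G^4 = H ⊙ G = B
G^5 = B ⊙ G = A

A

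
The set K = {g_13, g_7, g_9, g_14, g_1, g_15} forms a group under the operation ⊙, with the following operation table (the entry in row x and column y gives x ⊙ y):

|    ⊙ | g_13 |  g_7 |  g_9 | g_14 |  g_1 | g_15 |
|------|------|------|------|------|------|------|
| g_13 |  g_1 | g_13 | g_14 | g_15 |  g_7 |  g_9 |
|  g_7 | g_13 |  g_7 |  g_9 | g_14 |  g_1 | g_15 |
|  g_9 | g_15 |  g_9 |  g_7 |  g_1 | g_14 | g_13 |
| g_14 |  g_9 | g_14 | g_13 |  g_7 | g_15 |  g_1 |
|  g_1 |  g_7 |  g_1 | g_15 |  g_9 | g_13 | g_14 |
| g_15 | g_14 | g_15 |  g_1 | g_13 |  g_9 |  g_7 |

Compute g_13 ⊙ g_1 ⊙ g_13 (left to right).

g_13

g_13 ⊙ g_1 = g_7
g_7 ⊙ g_13 = g_13
(Structurally, K here is isomorphic to the symmetric group S_3.)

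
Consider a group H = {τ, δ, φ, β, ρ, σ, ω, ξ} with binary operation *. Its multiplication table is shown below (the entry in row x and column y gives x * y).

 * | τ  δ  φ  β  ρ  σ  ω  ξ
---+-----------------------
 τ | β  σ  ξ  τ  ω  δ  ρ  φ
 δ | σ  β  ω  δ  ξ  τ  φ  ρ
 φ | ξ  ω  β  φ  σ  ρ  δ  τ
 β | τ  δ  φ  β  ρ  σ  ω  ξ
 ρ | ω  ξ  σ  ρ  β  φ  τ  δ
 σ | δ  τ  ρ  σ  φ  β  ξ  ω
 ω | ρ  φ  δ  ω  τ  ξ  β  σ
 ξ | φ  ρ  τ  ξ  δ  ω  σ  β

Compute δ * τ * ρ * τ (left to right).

ξ

δ * τ = σ
σ * ρ = φ
φ * τ = ξ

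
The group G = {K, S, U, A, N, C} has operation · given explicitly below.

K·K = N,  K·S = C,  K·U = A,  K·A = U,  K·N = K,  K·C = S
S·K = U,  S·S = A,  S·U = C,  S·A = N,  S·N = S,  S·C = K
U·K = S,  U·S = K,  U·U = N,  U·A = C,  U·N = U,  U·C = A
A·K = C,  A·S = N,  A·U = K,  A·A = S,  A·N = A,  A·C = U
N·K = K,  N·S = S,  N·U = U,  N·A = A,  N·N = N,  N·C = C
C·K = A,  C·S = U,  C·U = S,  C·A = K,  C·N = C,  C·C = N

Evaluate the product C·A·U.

C·A = K
K·U = A

A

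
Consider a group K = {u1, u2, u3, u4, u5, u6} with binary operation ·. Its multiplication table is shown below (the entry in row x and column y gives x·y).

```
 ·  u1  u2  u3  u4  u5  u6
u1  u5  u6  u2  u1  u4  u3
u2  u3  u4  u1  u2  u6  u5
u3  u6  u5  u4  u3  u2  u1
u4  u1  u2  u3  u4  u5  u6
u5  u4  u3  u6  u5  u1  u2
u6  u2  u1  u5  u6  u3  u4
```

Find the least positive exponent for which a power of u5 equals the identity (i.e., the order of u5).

3

The identity element is u4 (its row matches the header).
u5^1 = u5
u5^2 = u5·u5 = u1
u5^3 = u1·u5 = u4
The first power of u5 equal to the identity is u5^3, so ord(u5) = 3.
(Structurally, K here is isomorphic to the symmetric group S_3.)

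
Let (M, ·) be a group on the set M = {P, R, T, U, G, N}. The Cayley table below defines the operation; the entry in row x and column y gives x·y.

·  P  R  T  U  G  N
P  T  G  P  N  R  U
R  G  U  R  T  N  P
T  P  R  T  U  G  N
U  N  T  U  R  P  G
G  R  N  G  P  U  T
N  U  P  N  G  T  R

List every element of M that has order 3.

{R, U}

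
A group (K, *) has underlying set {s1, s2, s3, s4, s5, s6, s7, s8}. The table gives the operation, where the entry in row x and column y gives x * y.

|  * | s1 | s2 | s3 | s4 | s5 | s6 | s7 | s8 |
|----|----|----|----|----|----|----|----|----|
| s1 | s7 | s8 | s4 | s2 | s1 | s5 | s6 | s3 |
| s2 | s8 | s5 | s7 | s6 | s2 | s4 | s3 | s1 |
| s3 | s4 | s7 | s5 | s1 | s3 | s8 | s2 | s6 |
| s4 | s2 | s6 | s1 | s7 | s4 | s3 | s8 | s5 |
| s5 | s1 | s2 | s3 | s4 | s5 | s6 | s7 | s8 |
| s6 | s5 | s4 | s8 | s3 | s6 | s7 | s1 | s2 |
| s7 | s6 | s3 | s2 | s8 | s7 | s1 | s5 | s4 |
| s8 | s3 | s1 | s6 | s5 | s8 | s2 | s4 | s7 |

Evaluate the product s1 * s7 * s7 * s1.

s7

s1 * s7 = s6
s6 * s7 = s1
s1 * s1 = s7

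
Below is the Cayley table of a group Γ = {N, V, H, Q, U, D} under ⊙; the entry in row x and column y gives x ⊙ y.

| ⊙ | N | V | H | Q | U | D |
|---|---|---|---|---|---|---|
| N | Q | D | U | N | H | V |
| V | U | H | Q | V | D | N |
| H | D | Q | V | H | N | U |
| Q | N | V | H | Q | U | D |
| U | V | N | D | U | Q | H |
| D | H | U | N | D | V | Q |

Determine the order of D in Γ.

The identity element is Q (its row matches the header).
D^1 = D
D^2 = D ⊙ D = Q
The first power of D equal to the identity is D^2, so ord(D) = 2.

2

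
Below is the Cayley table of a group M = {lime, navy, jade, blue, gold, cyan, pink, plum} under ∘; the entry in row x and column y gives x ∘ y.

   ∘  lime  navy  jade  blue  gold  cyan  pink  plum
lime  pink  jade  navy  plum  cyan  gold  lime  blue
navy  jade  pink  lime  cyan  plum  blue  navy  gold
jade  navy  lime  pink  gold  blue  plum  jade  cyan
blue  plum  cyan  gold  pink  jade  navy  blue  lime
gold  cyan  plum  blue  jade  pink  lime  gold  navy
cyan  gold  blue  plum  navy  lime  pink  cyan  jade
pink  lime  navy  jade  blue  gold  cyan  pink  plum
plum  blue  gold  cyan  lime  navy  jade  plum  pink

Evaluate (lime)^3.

lime

lime^1 = lime
lime^2 = lime ∘ lime = pink
lime^3 = pink ∘ lime = lime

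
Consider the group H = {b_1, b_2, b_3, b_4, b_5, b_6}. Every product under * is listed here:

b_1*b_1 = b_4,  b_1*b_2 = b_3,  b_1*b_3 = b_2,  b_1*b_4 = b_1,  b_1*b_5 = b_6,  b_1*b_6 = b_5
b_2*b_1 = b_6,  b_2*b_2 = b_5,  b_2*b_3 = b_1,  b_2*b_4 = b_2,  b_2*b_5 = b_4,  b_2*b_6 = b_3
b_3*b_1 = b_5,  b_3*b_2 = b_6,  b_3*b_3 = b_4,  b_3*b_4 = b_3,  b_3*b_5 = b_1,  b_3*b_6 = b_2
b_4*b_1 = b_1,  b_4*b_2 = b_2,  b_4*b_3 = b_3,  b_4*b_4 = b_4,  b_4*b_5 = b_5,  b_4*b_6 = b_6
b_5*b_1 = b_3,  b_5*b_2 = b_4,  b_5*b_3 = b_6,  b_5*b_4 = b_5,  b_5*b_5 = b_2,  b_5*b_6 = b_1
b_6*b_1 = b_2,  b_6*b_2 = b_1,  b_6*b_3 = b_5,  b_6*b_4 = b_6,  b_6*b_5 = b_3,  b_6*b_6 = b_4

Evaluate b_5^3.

b_5^1 = b_5
b_5^2 = b_5*b_5 = b_2
b_5^3 = b_2*b_5 = b_4

b_4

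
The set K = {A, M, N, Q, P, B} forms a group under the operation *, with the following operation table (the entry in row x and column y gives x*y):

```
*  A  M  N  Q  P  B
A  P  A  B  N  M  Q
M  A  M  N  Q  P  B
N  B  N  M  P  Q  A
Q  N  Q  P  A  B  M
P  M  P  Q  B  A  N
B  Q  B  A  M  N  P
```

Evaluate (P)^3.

P^1 = P
P^2 = P*P = A
P^3 = A*P = M

M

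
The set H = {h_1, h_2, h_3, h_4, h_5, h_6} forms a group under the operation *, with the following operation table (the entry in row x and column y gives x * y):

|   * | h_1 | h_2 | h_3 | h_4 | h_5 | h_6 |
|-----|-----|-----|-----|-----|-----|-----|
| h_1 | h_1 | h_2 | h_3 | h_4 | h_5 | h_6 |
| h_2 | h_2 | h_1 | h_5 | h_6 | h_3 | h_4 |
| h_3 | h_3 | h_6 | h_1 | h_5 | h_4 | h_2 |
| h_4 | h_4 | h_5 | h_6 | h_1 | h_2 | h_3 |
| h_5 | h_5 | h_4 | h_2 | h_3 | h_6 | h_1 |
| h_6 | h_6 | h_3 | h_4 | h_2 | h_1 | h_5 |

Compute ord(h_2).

2

The identity element is h_1 (its row matches the header).
h_2^1 = h_2
h_2^2 = h_2 * h_2 = h_1
The first power of h_2 equal to the identity is h_2^2, so ord(h_2) = 2.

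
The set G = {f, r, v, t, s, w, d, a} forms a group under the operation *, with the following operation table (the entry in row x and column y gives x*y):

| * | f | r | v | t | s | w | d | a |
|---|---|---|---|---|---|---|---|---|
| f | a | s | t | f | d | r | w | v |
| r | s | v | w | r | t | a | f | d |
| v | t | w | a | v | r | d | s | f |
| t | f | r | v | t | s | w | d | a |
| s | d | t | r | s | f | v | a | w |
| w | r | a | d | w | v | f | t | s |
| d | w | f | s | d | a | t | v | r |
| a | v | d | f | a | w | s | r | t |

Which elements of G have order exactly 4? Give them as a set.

{f, v}

Identity is t. Compute the order of each non-identity element by repeated multiplication:
  f: f → a → v → t  (order 4)
  r: r → v → w → a → d → f → s → t  (order 8)
  v: v → a → f → t  (order 4)
  s: s → f → d → a → w → v → r → t  (order 8)
  w: w → f → r → a → s → v → d → t  (order 8)
  d: d → v → s → a → r → f → w → t  (order 8)
  a: a → t  (order 2)
Elements of order 4: {f, v}.
(Structurally, G here is isomorphic to the cyclic group Z_8.)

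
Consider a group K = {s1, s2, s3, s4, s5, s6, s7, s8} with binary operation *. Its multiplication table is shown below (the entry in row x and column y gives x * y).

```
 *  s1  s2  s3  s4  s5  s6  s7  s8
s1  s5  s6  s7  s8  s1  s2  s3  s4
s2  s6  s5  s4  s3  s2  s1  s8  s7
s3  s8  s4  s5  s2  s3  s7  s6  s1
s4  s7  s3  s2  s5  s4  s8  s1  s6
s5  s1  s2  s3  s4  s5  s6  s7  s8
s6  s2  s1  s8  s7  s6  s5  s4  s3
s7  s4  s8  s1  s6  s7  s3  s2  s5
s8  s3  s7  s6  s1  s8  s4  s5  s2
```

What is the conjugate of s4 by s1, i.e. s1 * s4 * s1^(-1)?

s3

The identity is s5. In row s1, the entry s5 sits in column s1, so s1^(-1) = s1.
s1 * s4 = s8
s8 * s1 = s3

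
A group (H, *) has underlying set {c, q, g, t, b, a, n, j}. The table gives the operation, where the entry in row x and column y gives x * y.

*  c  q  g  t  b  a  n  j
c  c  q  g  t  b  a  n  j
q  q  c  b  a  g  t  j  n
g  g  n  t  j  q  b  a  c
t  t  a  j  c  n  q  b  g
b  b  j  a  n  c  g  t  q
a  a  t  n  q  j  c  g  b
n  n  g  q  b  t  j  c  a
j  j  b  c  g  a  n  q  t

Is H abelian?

No

j * b = a but b * j = q.
Since j and b do not commute, H is not abelian.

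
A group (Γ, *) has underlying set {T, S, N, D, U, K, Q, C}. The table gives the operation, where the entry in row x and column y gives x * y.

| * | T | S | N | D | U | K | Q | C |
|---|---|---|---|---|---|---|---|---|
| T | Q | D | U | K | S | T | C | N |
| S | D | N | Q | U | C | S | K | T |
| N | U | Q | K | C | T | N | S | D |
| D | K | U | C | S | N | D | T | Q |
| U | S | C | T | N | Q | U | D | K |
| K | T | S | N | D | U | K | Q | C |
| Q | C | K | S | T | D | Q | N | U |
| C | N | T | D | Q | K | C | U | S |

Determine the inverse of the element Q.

First locate the identity: row K matches the header, so K is the identity.
Scan row Q for K: Q * S = K. Hence Q^(-1) = S.
(Structurally, Γ here is isomorphic to the cyclic group Z_8.)

S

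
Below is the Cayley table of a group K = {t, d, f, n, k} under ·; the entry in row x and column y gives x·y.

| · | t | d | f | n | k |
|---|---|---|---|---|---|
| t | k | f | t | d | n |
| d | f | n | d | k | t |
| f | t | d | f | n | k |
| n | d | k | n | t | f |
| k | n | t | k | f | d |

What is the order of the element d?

The identity element is f (its row matches the header).
d^1 = d
d^2 = d·d = n
d^3 = n·d = k
d^4 = k·d = t
d^5 = t·d = f
The first power of d equal to the identity is d^5, so ord(d) = 5.

5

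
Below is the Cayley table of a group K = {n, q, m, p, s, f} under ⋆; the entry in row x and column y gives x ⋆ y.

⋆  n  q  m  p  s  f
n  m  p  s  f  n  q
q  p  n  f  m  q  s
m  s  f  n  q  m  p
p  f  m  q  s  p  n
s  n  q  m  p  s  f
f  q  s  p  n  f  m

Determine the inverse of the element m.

First locate the identity: row s matches the header, so s is the identity.
Scan row m for s: m ⋆ n = s. Hence m^(-1) = n.

n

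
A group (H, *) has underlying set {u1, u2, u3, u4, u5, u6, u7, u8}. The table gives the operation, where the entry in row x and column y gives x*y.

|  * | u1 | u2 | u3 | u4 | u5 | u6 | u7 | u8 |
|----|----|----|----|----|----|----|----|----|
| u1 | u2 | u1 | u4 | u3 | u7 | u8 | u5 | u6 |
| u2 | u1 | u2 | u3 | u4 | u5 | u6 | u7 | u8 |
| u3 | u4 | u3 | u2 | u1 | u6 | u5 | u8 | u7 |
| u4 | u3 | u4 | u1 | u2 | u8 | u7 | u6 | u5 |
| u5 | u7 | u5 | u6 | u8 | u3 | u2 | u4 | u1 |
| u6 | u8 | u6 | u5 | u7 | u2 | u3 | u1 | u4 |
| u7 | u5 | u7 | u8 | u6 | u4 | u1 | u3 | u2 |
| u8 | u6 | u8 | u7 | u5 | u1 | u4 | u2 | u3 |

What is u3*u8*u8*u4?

u3*u8 = u7
u7*u8 = u2
u2*u4 = u4
(Structurally, H here is isomorphic to Z_2 x Z_4.)

u4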